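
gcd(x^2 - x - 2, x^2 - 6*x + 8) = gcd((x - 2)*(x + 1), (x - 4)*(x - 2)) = x - 2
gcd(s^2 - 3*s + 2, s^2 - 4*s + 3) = s - 1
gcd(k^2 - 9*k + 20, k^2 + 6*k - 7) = 1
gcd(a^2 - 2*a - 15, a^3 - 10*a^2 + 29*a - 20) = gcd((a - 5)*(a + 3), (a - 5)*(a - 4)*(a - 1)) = a - 5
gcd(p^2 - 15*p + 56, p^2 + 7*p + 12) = 1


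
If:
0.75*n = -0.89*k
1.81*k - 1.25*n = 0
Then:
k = 0.00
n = 0.00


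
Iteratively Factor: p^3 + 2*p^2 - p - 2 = (p - 1)*(p^2 + 3*p + 2) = (p - 1)*(p + 2)*(p + 1)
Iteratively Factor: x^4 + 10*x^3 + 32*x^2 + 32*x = (x + 4)*(x^3 + 6*x^2 + 8*x) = (x + 4)^2*(x^2 + 2*x) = (x + 2)*(x + 4)^2*(x)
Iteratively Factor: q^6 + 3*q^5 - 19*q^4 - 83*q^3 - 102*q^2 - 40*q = (q + 2)*(q^5 + q^4 - 21*q^3 - 41*q^2 - 20*q) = (q - 5)*(q + 2)*(q^4 + 6*q^3 + 9*q^2 + 4*q) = (q - 5)*(q + 2)*(q + 4)*(q^3 + 2*q^2 + q) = (q - 5)*(q + 1)*(q + 2)*(q + 4)*(q^2 + q) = (q - 5)*(q + 1)^2*(q + 2)*(q + 4)*(q)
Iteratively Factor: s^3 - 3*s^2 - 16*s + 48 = (s - 4)*(s^2 + s - 12) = (s - 4)*(s - 3)*(s + 4)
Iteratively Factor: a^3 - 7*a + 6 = (a - 2)*(a^2 + 2*a - 3) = (a - 2)*(a - 1)*(a + 3)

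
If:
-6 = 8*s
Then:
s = -3/4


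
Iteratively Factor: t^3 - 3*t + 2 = (t + 2)*(t^2 - 2*t + 1) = (t - 1)*(t + 2)*(t - 1)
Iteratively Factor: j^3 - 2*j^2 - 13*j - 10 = (j + 1)*(j^2 - 3*j - 10) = (j - 5)*(j + 1)*(j + 2)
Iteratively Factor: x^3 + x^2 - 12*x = (x - 3)*(x^2 + 4*x) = (x - 3)*(x + 4)*(x)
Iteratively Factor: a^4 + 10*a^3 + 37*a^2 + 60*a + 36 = (a + 3)*(a^3 + 7*a^2 + 16*a + 12) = (a + 3)^2*(a^2 + 4*a + 4) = (a + 2)*(a + 3)^2*(a + 2)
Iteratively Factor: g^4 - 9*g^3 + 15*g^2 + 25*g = (g - 5)*(g^3 - 4*g^2 - 5*g) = g*(g - 5)*(g^2 - 4*g - 5) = g*(g - 5)^2*(g + 1)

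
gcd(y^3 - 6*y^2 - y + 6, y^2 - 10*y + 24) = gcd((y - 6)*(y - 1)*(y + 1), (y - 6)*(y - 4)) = y - 6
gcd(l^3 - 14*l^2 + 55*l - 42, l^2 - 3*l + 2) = l - 1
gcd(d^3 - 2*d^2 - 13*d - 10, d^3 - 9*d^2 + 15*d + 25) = d^2 - 4*d - 5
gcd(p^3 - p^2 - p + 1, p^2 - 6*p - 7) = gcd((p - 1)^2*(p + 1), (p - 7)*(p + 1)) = p + 1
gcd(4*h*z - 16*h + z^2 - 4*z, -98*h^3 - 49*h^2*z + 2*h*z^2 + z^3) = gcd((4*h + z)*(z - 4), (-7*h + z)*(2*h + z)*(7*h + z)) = 1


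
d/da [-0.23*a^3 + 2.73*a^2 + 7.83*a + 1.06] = -0.69*a^2 + 5.46*a + 7.83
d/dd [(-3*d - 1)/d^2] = (3*d + 2)/d^3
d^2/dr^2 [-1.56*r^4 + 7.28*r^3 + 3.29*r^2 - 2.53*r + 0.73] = -18.72*r^2 + 43.68*r + 6.58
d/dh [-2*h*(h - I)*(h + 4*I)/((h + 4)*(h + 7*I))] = (-2*h^4 + h^3*(-16 - 28*I) + h^2*(50 - 192*I) + 336*h - 224*I)/(h^4 + h^3*(8 + 14*I) + h^2*(-33 + 112*I) + h*(-392 + 224*I) - 784)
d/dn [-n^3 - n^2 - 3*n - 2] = -3*n^2 - 2*n - 3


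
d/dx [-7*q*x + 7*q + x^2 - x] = -7*q + 2*x - 1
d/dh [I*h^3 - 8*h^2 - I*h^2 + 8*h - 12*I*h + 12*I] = 3*I*h^2 - 16*h - 2*I*h + 8 - 12*I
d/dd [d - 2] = 1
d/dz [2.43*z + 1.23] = 2.43000000000000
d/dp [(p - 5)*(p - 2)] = 2*p - 7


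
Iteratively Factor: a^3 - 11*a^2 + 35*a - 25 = (a - 5)*(a^2 - 6*a + 5) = (a - 5)*(a - 1)*(a - 5)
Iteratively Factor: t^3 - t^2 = (t - 1)*(t^2) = t*(t - 1)*(t)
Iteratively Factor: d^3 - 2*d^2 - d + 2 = (d + 1)*(d^2 - 3*d + 2) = (d - 1)*(d + 1)*(d - 2)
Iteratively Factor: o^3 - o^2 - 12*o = (o)*(o^2 - o - 12) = o*(o - 4)*(o + 3)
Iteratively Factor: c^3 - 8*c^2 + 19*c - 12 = (c - 3)*(c^2 - 5*c + 4) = (c - 4)*(c - 3)*(c - 1)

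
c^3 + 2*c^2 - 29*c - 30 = (c - 5)*(c + 1)*(c + 6)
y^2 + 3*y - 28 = (y - 4)*(y + 7)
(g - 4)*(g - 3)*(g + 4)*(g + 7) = g^4 + 4*g^3 - 37*g^2 - 64*g + 336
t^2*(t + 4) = t^3 + 4*t^2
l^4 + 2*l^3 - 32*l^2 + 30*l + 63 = (l - 3)^2*(l + 1)*(l + 7)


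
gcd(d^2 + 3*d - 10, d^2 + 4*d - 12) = d - 2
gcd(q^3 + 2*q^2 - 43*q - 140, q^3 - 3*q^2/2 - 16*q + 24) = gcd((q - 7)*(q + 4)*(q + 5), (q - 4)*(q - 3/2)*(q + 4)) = q + 4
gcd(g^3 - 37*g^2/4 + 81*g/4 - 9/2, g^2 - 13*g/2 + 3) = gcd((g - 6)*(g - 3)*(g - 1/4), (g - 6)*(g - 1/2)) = g - 6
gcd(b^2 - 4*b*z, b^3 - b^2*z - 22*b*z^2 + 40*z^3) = -b + 4*z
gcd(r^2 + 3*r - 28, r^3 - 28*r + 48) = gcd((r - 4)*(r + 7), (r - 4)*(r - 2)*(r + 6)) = r - 4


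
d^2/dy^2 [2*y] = 0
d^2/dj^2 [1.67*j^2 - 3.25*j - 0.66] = 3.34000000000000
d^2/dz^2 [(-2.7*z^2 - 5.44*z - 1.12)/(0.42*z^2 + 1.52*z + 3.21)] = (1.52812800000001*z^3 + 20.655432*z^2 + 39.7152*z - 4.711772)/(0.074088*z^6 + 0.804384*z^5 + 4.609836*z^4 + 15.807392*z^3 + 35.232318*z^2 + 46.986696*z + 33.076161)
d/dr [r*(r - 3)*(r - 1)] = 3*r^2 - 8*r + 3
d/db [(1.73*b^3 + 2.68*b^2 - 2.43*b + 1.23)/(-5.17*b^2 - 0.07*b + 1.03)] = (-8.9441*b^4 - 0.2422*b^3 - 7.405*b^2 + 18.239*b - 2.4168)/(26.7289*b^4 + 0.7238*b^3 - 10.6453*b^2 - 0.1442*b + 1.0609)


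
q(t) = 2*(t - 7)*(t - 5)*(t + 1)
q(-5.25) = -1067.28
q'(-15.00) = 2056.00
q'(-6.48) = 583.06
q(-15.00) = -12320.00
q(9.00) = 160.00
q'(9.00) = 136.00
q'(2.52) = -26.78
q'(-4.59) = 374.37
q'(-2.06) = 162.10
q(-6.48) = -1696.06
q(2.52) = 78.22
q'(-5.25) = 442.38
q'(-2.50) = 193.50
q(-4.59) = -798.04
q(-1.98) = -122.85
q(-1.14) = -13.99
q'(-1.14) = 103.96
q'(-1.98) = 156.64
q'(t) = 2*(t - 7)*(t - 5) + 2*(t - 7)*(t + 1) + 2*(t - 5)*(t + 1) = 6*t^2 - 44*t + 46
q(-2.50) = -213.75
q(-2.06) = -135.60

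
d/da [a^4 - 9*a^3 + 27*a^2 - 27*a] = 4*a^3 - 27*a^2 + 54*a - 27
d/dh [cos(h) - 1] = -sin(h)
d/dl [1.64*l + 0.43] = 1.64000000000000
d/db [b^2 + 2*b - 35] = 2*b + 2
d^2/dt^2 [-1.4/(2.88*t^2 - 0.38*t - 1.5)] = (-23.22432*t^2 + 3.06432*t + 1.4*(5.76*t - 0.38)*(11.52*t - 0.76) + 12.096)/(-2.88*t^2 + 0.38*t + 1.5)^3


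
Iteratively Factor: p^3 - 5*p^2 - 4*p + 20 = (p - 5)*(p^2 - 4) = (p - 5)*(p - 2)*(p + 2)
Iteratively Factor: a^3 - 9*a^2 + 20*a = (a - 4)*(a^2 - 5*a) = a*(a - 4)*(a - 5)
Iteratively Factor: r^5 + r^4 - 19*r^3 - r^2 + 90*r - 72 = (r + 3)*(r^4 - 2*r^3 - 13*r^2 + 38*r - 24) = (r - 2)*(r + 3)*(r^3 - 13*r + 12) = (r - 2)*(r + 3)*(r + 4)*(r^2 - 4*r + 3) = (r - 3)*(r - 2)*(r + 3)*(r + 4)*(r - 1)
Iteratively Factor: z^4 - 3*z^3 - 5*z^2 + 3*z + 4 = (z - 4)*(z^3 + z^2 - z - 1) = (z - 4)*(z + 1)*(z^2 - 1) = (z - 4)*(z + 1)^2*(z - 1)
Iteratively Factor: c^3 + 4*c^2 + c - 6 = (c + 2)*(c^2 + 2*c - 3) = (c + 2)*(c + 3)*(c - 1)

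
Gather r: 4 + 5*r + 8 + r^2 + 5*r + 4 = r^2 + 10*r + 16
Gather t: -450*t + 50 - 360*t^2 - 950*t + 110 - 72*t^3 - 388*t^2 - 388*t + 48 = -72*t^3 - 748*t^2 - 1788*t + 208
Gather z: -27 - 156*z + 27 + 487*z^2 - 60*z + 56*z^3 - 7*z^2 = 56*z^3 + 480*z^2 - 216*z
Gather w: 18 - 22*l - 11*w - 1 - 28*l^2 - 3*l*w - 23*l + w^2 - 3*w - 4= -28*l^2 - 45*l + w^2 + w*(-3*l - 14) + 13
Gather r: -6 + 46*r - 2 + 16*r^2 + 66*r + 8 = 16*r^2 + 112*r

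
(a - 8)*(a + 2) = a^2 - 6*a - 16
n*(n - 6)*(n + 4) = n^3 - 2*n^2 - 24*n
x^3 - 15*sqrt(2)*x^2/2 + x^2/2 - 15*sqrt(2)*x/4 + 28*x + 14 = (x + 1/2)*(x - 4*sqrt(2))*(x - 7*sqrt(2)/2)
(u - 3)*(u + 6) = u^2 + 3*u - 18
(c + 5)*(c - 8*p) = c^2 - 8*c*p + 5*c - 40*p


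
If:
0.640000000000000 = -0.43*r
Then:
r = -1.49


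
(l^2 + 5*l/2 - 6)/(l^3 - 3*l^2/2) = (l + 4)/l^2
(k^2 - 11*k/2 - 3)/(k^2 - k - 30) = (k + 1/2)/(k + 5)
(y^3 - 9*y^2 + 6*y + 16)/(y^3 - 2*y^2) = 1 - 7/y - 8/y^2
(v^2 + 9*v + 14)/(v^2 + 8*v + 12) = (v + 7)/(v + 6)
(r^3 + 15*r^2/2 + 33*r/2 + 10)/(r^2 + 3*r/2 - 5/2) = (r^2 + 5*r + 4)/(r - 1)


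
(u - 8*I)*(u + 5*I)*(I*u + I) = I*u^3 + 3*u^2 + I*u^2 + 3*u + 40*I*u + 40*I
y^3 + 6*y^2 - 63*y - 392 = (y - 8)*(y + 7)^2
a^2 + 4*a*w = a*(a + 4*w)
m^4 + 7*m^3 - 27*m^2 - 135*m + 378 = (m - 3)^2*(m + 6)*(m + 7)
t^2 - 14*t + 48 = (t - 8)*(t - 6)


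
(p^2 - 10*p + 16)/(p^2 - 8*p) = (p - 2)/p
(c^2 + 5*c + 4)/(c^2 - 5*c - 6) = (c + 4)/(c - 6)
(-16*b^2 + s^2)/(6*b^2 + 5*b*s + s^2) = (-16*b^2 + s^2)/(6*b^2 + 5*b*s + s^2)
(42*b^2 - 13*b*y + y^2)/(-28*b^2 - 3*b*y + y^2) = (-6*b + y)/(4*b + y)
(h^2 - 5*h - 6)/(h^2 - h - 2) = (h - 6)/(h - 2)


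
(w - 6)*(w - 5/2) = w^2 - 17*w/2 + 15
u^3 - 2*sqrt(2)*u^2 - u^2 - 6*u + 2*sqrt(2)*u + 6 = (u - 1)*(u - 3*sqrt(2))*(u + sqrt(2))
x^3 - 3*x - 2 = (x - 2)*(x + 1)^2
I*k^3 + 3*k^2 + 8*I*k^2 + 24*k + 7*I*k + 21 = (k + 7)*(k - 3*I)*(I*k + I)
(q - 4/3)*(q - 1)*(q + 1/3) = q^3 - 2*q^2 + 5*q/9 + 4/9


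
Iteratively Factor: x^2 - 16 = (x - 4)*(x + 4)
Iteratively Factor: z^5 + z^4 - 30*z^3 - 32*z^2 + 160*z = (z + 4)*(z^4 - 3*z^3 - 18*z^2 + 40*z) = z*(z + 4)*(z^3 - 3*z^2 - 18*z + 40) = z*(z - 5)*(z + 4)*(z^2 + 2*z - 8) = z*(z - 5)*(z + 4)^2*(z - 2)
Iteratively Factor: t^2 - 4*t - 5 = (t - 5)*(t + 1)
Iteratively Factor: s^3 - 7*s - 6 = (s + 2)*(s^2 - 2*s - 3) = (s - 3)*(s + 2)*(s + 1)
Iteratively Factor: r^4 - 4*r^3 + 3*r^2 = (r)*(r^3 - 4*r^2 + 3*r) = r^2*(r^2 - 4*r + 3) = r^2*(r - 1)*(r - 3)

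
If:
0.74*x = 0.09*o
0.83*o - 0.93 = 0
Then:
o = 1.12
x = 0.14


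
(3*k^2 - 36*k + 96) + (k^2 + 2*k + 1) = 4*k^2 - 34*k + 97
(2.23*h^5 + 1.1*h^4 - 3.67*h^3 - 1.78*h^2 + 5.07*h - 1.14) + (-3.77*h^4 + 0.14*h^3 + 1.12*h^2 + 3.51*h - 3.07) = 2.23*h^5 - 2.67*h^4 - 3.53*h^3 - 0.66*h^2 + 8.58*h - 4.21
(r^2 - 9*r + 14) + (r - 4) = r^2 - 8*r + 10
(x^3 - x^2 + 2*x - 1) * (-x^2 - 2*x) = -x^5 - x^4 - 3*x^2 + 2*x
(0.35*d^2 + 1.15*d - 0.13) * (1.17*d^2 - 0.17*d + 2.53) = 0.4095*d^4 + 1.286*d^3 + 0.5379*d^2 + 2.9316*d - 0.3289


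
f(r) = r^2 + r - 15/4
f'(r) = 2*r + 1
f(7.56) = 60.96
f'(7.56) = 16.12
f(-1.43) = -3.14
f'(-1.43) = -1.86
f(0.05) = -3.70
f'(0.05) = 1.10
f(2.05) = 2.50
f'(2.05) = 5.10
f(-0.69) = -3.96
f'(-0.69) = -0.38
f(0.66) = -2.65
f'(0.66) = 2.32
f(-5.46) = 20.60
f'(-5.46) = -9.92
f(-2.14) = -1.31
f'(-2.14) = -3.28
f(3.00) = 8.25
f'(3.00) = 7.00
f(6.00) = 38.25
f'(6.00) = 13.00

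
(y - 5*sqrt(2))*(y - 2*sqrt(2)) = y^2 - 7*sqrt(2)*y + 20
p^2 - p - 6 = (p - 3)*(p + 2)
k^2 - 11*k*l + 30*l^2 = (k - 6*l)*(k - 5*l)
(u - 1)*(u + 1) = u^2 - 1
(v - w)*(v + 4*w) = v^2 + 3*v*w - 4*w^2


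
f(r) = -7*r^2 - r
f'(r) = -14*r - 1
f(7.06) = -355.97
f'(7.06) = -99.84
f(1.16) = -10.58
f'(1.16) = -17.24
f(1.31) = -13.32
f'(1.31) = -19.34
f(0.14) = -0.28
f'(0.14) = -2.96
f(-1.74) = -19.45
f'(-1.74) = 23.36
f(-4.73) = -151.88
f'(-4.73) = 65.22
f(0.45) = -1.87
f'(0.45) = -7.30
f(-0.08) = 0.04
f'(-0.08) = 0.12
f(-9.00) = -558.00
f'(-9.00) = 125.00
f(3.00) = -66.00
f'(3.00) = -43.00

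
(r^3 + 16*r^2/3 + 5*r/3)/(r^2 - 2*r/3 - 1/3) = r*(r + 5)/(r - 1)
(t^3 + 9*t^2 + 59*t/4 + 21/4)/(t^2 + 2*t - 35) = (t^2 + 2*t + 3/4)/(t - 5)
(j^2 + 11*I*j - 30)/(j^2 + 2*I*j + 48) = (j^2 + 11*I*j - 30)/(j^2 + 2*I*j + 48)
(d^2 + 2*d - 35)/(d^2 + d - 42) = (d - 5)/(d - 6)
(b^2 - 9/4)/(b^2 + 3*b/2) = (b - 3/2)/b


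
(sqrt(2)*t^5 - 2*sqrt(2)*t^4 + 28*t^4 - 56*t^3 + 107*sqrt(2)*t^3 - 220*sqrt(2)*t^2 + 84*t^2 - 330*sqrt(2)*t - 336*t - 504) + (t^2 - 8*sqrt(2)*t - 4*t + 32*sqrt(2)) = sqrt(2)*t^5 - 2*sqrt(2)*t^4 + 28*t^4 - 56*t^3 + 107*sqrt(2)*t^3 - 220*sqrt(2)*t^2 + 85*t^2 - 338*sqrt(2)*t - 340*t - 504 + 32*sqrt(2)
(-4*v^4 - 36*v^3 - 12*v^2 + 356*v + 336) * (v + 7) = -4*v^5 - 64*v^4 - 264*v^3 + 272*v^2 + 2828*v + 2352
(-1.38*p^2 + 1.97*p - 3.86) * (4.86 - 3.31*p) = 4.5678*p^3 - 13.2275*p^2 + 22.3508*p - 18.7596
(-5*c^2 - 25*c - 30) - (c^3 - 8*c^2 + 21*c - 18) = -c^3 + 3*c^2 - 46*c - 12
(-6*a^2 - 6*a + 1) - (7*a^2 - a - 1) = -13*a^2 - 5*a + 2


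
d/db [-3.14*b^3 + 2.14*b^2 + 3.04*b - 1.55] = -9.42*b^2 + 4.28*b + 3.04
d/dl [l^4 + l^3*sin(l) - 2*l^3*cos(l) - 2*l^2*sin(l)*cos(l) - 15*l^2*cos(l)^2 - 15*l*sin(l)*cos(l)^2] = 2*l^3*sin(l) + l^3*cos(l) + 4*l^3 + 3*l^2*sin(l) + 15*l^2*sin(2*l) - 6*l^2*cos(l) - 2*l^2*cos(2*l) - 2*l*sin(2*l) - 15*l*cos(l)/4 - 15*l*cos(2*l) - 45*l*cos(3*l)/4 - 15*l - 15*sin(l)/4 - 15*sin(3*l)/4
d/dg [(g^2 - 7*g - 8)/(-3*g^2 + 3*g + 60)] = 2*(-g^2 + 4*g - 22)/(g^4 - 2*g^3 - 39*g^2 + 40*g + 400)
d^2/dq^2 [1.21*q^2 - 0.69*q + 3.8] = 2.42000000000000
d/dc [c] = 1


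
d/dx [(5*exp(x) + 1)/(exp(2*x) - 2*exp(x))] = (-5*exp(2*x) - 2*exp(x) + 2)*exp(-x)/(exp(2*x) - 4*exp(x) + 4)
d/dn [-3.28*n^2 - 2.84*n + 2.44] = -6.56*n - 2.84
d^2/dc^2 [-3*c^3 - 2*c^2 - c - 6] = -18*c - 4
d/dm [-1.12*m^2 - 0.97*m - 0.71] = -2.24*m - 0.97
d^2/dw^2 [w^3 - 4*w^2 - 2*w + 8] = 6*w - 8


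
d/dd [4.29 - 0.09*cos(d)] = 0.09*sin(d)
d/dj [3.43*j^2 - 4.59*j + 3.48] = 6.86*j - 4.59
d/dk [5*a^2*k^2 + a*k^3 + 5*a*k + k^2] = 10*a^2*k + 3*a*k^2 + 5*a + 2*k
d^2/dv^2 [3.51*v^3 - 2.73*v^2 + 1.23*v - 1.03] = 21.06*v - 5.46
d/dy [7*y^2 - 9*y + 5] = 14*y - 9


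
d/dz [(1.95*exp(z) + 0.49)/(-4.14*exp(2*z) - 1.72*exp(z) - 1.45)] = (8.073*exp(2*z) + 4.0572*exp(z) - 1.9847)*exp(z)/(17.1396*exp(4*z) + 14.2416*exp(3*z) + 14.9644*exp(2*z) + 4.988*exp(z) + 2.1025)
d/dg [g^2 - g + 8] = 2*g - 1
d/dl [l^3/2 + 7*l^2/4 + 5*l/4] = 3*l^2/2 + 7*l/2 + 5/4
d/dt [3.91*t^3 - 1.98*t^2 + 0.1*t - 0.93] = 11.73*t^2 - 3.96*t + 0.1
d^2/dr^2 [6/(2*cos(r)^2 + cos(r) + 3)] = 6*(-16*sin(r)^4 - 15*sin(r)^2 + 21*cos(r)/2 - 3*cos(3*r)/2 + 21)/(-2*sin(r)^2 + cos(r) + 5)^3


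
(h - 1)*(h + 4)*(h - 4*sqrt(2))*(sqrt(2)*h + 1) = sqrt(2)*h^4 - 7*h^3 + 3*sqrt(2)*h^3 - 21*h^2 - 8*sqrt(2)*h^2 - 12*sqrt(2)*h + 28*h + 16*sqrt(2)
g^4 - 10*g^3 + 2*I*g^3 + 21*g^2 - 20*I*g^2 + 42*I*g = g*(g - 7)*(g - 3)*(g + 2*I)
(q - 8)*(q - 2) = q^2 - 10*q + 16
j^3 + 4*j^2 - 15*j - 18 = (j - 3)*(j + 1)*(j + 6)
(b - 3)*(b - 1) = b^2 - 4*b + 3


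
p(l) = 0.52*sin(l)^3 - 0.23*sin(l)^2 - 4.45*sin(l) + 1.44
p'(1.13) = -1.53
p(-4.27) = -2.39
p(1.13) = -2.39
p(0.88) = -1.89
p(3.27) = 2.00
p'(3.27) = 4.33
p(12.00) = 3.68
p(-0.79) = 4.30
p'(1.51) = -0.20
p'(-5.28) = -2.00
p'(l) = 1.56*sin(l)^2*cos(l) - 0.46*sin(l)*cos(l) - 4.45*cos(l)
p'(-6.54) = -4.09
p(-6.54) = 2.55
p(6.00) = 2.65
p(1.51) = -2.71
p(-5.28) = -2.16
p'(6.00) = -4.03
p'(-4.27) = 1.54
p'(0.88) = -2.47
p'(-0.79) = -2.35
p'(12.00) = -3.17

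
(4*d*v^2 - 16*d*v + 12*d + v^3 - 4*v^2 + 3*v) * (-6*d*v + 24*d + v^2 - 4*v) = -24*d^2*v^3 + 192*d^2*v^2 - 456*d^2*v + 288*d^2 - 2*d*v^4 + 16*d*v^3 - 38*d*v^2 + 24*d*v + v^5 - 8*v^4 + 19*v^3 - 12*v^2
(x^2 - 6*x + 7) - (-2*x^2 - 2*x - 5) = 3*x^2 - 4*x + 12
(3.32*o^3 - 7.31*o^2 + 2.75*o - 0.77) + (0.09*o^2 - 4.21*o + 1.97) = 3.32*o^3 - 7.22*o^2 - 1.46*o + 1.2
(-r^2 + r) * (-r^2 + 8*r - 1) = r^4 - 9*r^3 + 9*r^2 - r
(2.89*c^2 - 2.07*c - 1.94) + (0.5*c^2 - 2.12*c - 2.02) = 3.39*c^2 - 4.19*c - 3.96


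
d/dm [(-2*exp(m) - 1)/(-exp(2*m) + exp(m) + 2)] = (-(2*exp(m) - 1)*(2*exp(m) + 1) + 2*exp(2*m) - 2*exp(m) - 4)*exp(m)/(-exp(2*m) + exp(m) + 2)^2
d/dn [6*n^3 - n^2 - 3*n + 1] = 18*n^2 - 2*n - 3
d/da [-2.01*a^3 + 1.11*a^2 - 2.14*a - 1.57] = -6.03*a^2 + 2.22*a - 2.14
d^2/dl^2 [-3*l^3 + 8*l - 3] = -18*l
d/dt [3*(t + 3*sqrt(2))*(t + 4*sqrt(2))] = 6*t + 21*sqrt(2)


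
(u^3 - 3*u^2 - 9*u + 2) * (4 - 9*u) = -9*u^4 + 31*u^3 + 69*u^2 - 54*u + 8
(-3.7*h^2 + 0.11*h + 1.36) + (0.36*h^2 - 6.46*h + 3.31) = -3.34*h^2 - 6.35*h + 4.67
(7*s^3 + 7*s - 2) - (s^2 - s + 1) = 7*s^3 - s^2 + 8*s - 3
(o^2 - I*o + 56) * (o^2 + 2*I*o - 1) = o^4 + I*o^3 + 57*o^2 + 113*I*o - 56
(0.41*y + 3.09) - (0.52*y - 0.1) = 3.19 - 0.11*y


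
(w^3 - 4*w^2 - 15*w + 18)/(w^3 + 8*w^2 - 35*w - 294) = (w^2 + 2*w - 3)/(w^2 + 14*w + 49)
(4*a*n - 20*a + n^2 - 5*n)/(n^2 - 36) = (4*a*n - 20*a + n^2 - 5*n)/(n^2 - 36)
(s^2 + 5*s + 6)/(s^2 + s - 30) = (s^2 + 5*s + 6)/(s^2 + s - 30)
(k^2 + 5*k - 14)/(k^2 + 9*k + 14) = (k - 2)/(k + 2)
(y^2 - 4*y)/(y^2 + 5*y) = (y - 4)/(y + 5)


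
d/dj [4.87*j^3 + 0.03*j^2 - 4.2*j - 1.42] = 14.61*j^2 + 0.06*j - 4.2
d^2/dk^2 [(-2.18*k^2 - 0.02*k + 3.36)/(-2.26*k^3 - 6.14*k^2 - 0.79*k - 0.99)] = (22.269136*k^6 + 0.612911999999938*k^5 - 227.626296*k^4 - 833.99276*k^3 - 876.062664*k^2 - 53.411544*k + 40.896192)/(11.543176*k^9 + 94.081992*k^8 + 267.7083*k^7 + 312.419252*k^6 + 176.005266*k^5 + 134.06901*k^4 + 35.950681*k^3 + 19.907019*k^2 + 2.322837*k + 0.970299)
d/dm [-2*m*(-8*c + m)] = 16*c - 4*m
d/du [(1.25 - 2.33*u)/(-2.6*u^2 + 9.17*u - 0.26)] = (-6.058*u^2 + 6.5*u - 10.8567)/(6.76*u^4 - 47.684*u^3 + 85.4409*u^2 - 4.7684*u + 0.0676)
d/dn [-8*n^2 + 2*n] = 2 - 16*n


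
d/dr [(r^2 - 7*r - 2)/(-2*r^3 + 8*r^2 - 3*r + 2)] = (2*r^4 - 28*r^3 + 41*r^2 + 36*r - 20)/(4*r^6 - 32*r^5 + 76*r^4 - 56*r^3 + 41*r^2 - 12*r + 4)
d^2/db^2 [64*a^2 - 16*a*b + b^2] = 2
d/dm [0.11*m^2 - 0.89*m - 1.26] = 0.22*m - 0.89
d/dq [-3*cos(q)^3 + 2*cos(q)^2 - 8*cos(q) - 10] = (9*cos(q)^2 - 4*cos(q) + 8)*sin(q)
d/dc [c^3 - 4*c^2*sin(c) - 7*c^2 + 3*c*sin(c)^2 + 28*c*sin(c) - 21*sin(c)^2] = -4*c^2*cos(c) + 3*c^2 - 8*c*sin(c) + 3*c*sin(2*c) + 28*c*cos(c) - 14*c + 3*sin(c)^2 + 28*sin(c) - 21*sin(2*c)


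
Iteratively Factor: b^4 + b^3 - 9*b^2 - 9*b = (b - 3)*(b^3 + 4*b^2 + 3*b) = (b - 3)*(b + 1)*(b^2 + 3*b) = (b - 3)*(b + 1)*(b + 3)*(b)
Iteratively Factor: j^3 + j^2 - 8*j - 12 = (j - 3)*(j^2 + 4*j + 4) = (j - 3)*(j + 2)*(j + 2)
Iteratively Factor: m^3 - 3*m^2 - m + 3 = (m - 1)*(m^2 - 2*m - 3) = (m - 3)*(m - 1)*(m + 1)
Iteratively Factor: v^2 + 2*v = (v + 2)*(v)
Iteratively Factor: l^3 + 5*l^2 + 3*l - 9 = (l - 1)*(l^2 + 6*l + 9) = (l - 1)*(l + 3)*(l + 3)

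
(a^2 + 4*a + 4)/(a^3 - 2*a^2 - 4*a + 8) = (a + 2)/(a^2 - 4*a + 4)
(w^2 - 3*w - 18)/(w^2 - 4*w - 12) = (w + 3)/(w + 2)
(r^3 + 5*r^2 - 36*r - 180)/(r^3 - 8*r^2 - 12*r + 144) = (r^2 + 11*r + 30)/(r^2 - 2*r - 24)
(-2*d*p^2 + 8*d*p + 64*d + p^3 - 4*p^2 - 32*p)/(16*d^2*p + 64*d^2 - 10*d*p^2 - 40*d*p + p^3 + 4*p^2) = (p - 8)/(-8*d + p)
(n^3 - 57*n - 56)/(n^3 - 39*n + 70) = (n^3 - 57*n - 56)/(n^3 - 39*n + 70)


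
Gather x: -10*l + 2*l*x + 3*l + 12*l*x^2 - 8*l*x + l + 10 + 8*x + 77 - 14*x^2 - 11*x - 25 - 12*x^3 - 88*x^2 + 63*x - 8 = -6*l - 12*x^3 + x^2*(12*l - 102) + x*(60 - 6*l) + 54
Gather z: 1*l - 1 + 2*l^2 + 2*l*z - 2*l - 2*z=2*l^2 - l + z*(2*l - 2) - 1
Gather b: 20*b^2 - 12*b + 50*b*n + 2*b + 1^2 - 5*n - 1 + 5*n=20*b^2 + b*(50*n - 10)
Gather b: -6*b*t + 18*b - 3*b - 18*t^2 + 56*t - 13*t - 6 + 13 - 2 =b*(15 - 6*t) - 18*t^2 + 43*t + 5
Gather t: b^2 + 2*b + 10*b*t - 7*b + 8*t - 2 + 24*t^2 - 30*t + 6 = b^2 - 5*b + 24*t^2 + t*(10*b - 22) + 4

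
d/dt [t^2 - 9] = 2*t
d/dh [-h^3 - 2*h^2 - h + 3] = -3*h^2 - 4*h - 1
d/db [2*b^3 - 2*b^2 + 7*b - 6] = 6*b^2 - 4*b + 7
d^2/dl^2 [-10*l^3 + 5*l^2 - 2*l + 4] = 10 - 60*l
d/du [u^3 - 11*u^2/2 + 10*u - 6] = 3*u^2 - 11*u + 10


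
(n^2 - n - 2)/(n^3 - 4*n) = (n + 1)/(n*(n + 2))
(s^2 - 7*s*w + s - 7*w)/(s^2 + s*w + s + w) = (s - 7*w)/(s + w)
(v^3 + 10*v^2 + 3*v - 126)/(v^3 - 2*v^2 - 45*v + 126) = (v + 6)/(v - 6)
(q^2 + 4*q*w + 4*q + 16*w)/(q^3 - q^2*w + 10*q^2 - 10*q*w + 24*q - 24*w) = (q + 4*w)/(q^2 - q*w + 6*q - 6*w)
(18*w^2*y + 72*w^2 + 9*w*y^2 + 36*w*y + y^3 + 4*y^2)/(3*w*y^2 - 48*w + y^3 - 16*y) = (6*w + y)/(y - 4)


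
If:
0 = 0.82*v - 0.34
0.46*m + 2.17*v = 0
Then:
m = -1.96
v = 0.41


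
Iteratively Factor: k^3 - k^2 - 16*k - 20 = (k + 2)*(k^2 - 3*k - 10) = (k + 2)^2*(k - 5)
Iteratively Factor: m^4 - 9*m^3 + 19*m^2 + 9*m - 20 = (m + 1)*(m^3 - 10*m^2 + 29*m - 20) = (m - 1)*(m + 1)*(m^2 - 9*m + 20) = (m - 4)*(m - 1)*(m + 1)*(m - 5)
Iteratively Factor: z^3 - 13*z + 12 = (z + 4)*(z^2 - 4*z + 3) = (z - 1)*(z + 4)*(z - 3)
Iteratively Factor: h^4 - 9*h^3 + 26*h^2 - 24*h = (h - 4)*(h^3 - 5*h^2 + 6*h) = (h - 4)*(h - 2)*(h^2 - 3*h) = h*(h - 4)*(h - 2)*(h - 3)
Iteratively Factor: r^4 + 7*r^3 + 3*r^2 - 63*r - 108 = (r + 4)*(r^3 + 3*r^2 - 9*r - 27) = (r + 3)*(r + 4)*(r^2 - 9) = (r + 3)^2*(r + 4)*(r - 3)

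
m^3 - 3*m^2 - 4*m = m*(m - 4)*(m + 1)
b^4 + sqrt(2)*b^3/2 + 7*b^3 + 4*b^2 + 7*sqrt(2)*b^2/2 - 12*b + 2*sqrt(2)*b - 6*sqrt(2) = (b - 1)*(b + 2)*(b + 6)*(b + sqrt(2)/2)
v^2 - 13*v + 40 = (v - 8)*(v - 5)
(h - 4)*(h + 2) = h^2 - 2*h - 8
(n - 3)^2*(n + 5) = n^3 - n^2 - 21*n + 45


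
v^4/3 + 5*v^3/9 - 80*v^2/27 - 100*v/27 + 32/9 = (v/3 + 1)*(v - 8/3)*(v - 2/3)*(v + 2)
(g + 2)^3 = g^3 + 6*g^2 + 12*g + 8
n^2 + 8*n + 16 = (n + 4)^2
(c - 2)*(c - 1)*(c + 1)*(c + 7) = c^4 + 5*c^3 - 15*c^2 - 5*c + 14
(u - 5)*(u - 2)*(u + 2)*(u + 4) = u^4 - u^3 - 24*u^2 + 4*u + 80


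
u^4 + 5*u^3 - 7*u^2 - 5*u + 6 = (u - 1)^2*(u + 1)*(u + 6)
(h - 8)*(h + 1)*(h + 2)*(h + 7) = h^4 + 2*h^3 - 57*h^2 - 170*h - 112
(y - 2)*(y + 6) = y^2 + 4*y - 12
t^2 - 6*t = t*(t - 6)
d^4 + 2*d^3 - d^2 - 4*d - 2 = (d + 1)^2*(d - sqrt(2))*(d + sqrt(2))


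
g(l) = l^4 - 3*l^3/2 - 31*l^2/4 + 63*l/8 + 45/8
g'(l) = 4*l^3 - 9*l^2/2 - 31*l/2 + 63/8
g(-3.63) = 120.30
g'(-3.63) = -186.48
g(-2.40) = -4.00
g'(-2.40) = -36.14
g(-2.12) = -11.41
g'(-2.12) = -17.60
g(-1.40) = -12.63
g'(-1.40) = 9.78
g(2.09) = -6.38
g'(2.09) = -7.66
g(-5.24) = 721.30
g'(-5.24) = -609.98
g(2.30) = -7.53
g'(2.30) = -2.91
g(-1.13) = -9.37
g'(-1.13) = 13.87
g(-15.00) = 53831.25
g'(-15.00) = -14272.12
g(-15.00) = 53831.25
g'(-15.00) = -14272.12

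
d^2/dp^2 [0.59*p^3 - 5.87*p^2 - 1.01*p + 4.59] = 3.54*p - 11.74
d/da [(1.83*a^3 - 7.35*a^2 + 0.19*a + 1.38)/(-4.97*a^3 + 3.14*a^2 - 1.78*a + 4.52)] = (3.5527136788005e-15*a^5 - 30.7833*a^4 - 4.6262*a^3 + 57.877*a^2 - 75.1104*a + 3.3152)/(24.7009*a^6 - 31.2116*a^5 + 27.5528*a^4 - 56.1072*a^3 + 31.554*a^2 - 16.0912*a + 20.4304)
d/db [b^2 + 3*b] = 2*b + 3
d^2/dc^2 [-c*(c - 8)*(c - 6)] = 28 - 6*c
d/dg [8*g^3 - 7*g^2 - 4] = 2*g*(12*g - 7)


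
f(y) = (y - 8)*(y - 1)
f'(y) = 2*y - 9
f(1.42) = -2.76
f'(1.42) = -6.16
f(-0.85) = 16.37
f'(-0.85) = -10.70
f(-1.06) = 18.66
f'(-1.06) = -11.12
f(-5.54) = 88.55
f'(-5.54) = -20.08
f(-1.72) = 26.44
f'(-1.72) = -12.44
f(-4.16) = 62.75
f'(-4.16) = -17.32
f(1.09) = -0.62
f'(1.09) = -6.82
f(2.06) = -6.30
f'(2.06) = -4.88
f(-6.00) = 98.00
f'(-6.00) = -21.00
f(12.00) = 44.00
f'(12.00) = 15.00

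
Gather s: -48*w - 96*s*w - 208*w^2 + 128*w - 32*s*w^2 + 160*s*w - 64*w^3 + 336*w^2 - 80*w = s*(-32*w^2 + 64*w) - 64*w^3 + 128*w^2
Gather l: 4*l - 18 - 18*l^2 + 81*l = -18*l^2 + 85*l - 18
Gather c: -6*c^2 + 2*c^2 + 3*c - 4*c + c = -4*c^2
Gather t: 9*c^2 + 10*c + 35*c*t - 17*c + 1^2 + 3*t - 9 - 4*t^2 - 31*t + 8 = 9*c^2 - 7*c - 4*t^2 + t*(35*c - 28)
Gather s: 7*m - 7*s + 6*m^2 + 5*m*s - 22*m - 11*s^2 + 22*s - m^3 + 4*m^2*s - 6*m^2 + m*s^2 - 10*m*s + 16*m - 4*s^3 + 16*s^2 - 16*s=-m^3 + m - 4*s^3 + s^2*(m + 5) + s*(4*m^2 - 5*m - 1)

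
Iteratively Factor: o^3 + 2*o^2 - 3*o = (o)*(o^2 + 2*o - 3) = o*(o - 1)*(o + 3)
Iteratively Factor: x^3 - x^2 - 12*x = (x + 3)*(x^2 - 4*x) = (x - 4)*(x + 3)*(x)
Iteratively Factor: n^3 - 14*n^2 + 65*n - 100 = (n - 5)*(n^2 - 9*n + 20) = (n - 5)*(n - 4)*(n - 5)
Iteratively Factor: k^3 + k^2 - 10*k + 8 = (k - 2)*(k^2 + 3*k - 4) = (k - 2)*(k - 1)*(k + 4)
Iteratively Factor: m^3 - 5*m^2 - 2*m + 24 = (m - 3)*(m^2 - 2*m - 8) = (m - 3)*(m + 2)*(m - 4)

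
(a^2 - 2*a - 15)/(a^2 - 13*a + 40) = (a + 3)/(a - 8)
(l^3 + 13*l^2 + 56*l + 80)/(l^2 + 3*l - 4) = (l^2 + 9*l + 20)/(l - 1)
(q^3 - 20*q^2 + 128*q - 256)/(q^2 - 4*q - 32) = (q^2 - 12*q + 32)/(q + 4)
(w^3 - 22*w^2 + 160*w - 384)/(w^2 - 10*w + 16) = (w^2 - 14*w + 48)/(w - 2)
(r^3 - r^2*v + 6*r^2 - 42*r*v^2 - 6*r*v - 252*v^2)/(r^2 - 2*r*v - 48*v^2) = (r^2 - 7*r*v + 6*r - 42*v)/(r - 8*v)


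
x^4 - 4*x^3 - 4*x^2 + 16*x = x*(x - 4)*(x - 2)*(x + 2)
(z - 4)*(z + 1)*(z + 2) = z^3 - z^2 - 10*z - 8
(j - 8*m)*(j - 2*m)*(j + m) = j^3 - 9*j^2*m + 6*j*m^2 + 16*m^3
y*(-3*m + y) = -3*m*y + y^2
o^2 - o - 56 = (o - 8)*(o + 7)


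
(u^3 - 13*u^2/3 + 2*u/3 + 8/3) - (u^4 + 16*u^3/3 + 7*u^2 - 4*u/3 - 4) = -u^4 - 13*u^3/3 - 34*u^2/3 + 2*u + 20/3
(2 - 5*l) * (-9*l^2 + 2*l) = 45*l^3 - 28*l^2 + 4*l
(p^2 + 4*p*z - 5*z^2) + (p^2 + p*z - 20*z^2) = 2*p^2 + 5*p*z - 25*z^2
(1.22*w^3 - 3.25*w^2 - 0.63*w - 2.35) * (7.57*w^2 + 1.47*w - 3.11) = 9.2354*w^5 - 22.8091*w^4 - 13.3408*w^3 - 8.6081*w^2 - 1.4952*w + 7.3085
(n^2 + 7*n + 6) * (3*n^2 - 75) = 3*n^4 + 21*n^3 - 57*n^2 - 525*n - 450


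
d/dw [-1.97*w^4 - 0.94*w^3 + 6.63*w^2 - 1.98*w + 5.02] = -7.88*w^3 - 2.82*w^2 + 13.26*w - 1.98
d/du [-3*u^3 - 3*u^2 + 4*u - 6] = -9*u^2 - 6*u + 4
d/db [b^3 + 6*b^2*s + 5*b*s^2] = 3*b^2 + 12*b*s + 5*s^2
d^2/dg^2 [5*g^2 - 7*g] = 10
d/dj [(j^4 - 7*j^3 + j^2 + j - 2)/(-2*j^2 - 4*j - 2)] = (-2*j^4 + 3*j^3 + 21*j^2 - j - 5)/(2*(j^3 + 3*j^2 + 3*j + 1))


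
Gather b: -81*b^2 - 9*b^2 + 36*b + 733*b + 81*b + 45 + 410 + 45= -90*b^2 + 850*b + 500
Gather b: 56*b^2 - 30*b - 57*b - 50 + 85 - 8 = 56*b^2 - 87*b + 27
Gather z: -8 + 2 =-6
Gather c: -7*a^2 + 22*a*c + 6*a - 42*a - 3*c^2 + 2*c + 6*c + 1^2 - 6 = -7*a^2 - 36*a - 3*c^2 + c*(22*a + 8) - 5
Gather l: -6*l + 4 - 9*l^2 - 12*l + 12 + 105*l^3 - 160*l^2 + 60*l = 105*l^3 - 169*l^2 + 42*l + 16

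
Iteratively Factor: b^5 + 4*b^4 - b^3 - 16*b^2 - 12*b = (b + 3)*(b^4 + b^3 - 4*b^2 - 4*b) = (b + 1)*(b + 3)*(b^3 - 4*b) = (b + 1)*(b + 2)*(b + 3)*(b^2 - 2*b) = b*(b + 1)*(b + 2)*(b + 3)*(b - 2)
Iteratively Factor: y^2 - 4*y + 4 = (y - 2)*(y - 2)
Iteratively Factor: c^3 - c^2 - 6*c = (c + 2)*(c^2 - 3*c) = (c - 3)*(c + 2)*(c)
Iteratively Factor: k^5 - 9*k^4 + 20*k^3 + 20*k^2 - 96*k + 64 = (k - 4)*(k^4 - 5*k^3 + 20*k - 16) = (k - 4)*(k - 2)*(k^3 - 3*k^2 - 6*k + 8) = (k - 4)*(k - 2)*(k + 2)*(k^2 - 5*k + 4) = (k - 4)*(k - 2)*(k - 1)*(k + 2)*(k - 4)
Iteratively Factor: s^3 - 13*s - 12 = (s - 4)*(s^2 + 4*s + 3) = (s - 4)*(s + 3)*(s + 1)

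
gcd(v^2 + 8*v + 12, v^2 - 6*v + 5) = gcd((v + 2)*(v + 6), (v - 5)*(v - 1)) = 1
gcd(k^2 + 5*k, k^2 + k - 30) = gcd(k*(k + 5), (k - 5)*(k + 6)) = 1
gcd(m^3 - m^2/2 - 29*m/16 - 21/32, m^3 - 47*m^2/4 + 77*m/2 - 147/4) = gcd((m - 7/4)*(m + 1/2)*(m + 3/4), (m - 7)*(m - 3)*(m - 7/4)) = m - 7/4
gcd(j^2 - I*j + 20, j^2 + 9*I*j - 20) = j + 4*I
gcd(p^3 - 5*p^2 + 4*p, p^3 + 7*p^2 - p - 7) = p - 1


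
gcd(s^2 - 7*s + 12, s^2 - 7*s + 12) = s^2 - 7*s + 12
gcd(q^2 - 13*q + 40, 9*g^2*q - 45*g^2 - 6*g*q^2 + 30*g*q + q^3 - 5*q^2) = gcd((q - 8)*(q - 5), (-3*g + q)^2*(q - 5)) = q - 5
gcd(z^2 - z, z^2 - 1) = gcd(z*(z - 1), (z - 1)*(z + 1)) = z - 1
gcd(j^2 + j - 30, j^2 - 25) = j - 5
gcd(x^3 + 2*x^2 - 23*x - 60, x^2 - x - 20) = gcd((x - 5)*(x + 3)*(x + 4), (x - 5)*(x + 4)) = x^2 - x - 20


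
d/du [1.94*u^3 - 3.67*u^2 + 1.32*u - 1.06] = 5.82*u^2 - 7.34*u + 1.32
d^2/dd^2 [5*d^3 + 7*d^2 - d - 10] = 30*d + 14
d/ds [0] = 0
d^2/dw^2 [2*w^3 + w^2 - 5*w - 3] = 12*w + 2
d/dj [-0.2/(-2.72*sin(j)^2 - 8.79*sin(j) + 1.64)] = -(1.088*sin(j) + 1.758)*cos(j)/(2.72*sin(j)^2 + 8.79*sin(j) - 1.64)^2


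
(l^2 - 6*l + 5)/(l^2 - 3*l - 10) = (l - 1)/(l + 2)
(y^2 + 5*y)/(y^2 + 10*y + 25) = y/(y + 5)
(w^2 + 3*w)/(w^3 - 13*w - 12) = w/(w^2 - 3*w - 4)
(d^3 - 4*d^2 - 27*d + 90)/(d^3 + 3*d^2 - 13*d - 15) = (d - 6)/(d + 1)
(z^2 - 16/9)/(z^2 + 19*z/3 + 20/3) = (z - 4/3)/(z + 5)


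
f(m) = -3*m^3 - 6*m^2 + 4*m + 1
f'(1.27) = -25.76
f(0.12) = 1.39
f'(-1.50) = 1.75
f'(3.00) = -113.00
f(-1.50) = -8.38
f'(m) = -9*m^2 - 12*m + 4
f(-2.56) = 1.77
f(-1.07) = -6.47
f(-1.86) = -7.89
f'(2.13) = -62.39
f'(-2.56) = -24.26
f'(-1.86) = -4.82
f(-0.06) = 0.74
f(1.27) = -9.74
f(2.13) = -46.69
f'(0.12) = 2.43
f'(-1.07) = 6.54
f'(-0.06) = 4.69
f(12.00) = -5999.00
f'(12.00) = -1436.00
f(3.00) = -122.00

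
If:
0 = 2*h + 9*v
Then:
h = -9*v/2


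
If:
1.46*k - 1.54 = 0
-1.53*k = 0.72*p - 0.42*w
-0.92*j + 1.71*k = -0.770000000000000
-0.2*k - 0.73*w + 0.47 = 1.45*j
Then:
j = 2.80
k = 1.05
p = -5.28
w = -5.20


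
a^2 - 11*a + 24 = (a - 8)*(a - 3)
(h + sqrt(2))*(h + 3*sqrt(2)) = h^2 + 4*sqrt(2)*h + 6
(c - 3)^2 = c^2 - 6*c + 9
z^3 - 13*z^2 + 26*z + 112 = (z - 8)*(z - 7)*(z + 2)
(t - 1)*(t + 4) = t^2 + 3*t - 4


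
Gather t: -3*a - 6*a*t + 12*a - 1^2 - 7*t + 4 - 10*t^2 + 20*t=9*a - 10*t^2 + t*(13 - 6*a) + 3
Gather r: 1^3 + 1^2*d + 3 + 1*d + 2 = 2*d + 6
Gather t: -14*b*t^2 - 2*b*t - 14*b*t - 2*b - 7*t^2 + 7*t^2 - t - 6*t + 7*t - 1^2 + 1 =-14*b*t^2 - 16*b*t - 2*b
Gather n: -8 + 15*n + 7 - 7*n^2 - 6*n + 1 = -7*n^2 + 9*n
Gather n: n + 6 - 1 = n + 5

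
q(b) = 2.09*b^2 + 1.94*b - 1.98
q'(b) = 4.18*b + 1.94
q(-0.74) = -2.27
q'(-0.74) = -1.15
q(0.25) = -1.36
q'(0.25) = 2.98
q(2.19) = 12.29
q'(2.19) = 11.09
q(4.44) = 47.84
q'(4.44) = 20.50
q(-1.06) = -1.69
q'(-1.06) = -2.49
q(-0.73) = -2.28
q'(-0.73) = -1.11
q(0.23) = -1.42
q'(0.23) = 2.90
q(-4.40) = 29.95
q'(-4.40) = -16.45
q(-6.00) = 61.62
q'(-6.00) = -23.14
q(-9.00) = 149.85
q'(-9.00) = -35.68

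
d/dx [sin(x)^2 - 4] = sin(2*x)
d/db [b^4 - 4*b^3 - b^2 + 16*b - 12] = 4*b^3 - 12*b^2 - 2*b + 16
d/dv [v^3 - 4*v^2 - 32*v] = 3*v^2 - 8*v - 32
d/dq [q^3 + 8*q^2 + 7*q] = 3*q^2 + 16*q + 7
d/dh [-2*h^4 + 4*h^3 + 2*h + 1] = -8*h^3 + 12*h^2 + 2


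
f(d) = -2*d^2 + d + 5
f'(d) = 1 - 4*d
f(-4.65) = -42.90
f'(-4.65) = 19.60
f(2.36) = -3.78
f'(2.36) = -8.44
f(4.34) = -28.33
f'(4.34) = -16.36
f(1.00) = 4.00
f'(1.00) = -3.00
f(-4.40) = -38.12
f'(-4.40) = 18.60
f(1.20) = 3.32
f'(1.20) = -3.80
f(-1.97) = -4.73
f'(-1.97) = 8.88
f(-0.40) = 4.28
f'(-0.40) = 2.60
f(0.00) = 5.00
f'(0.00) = 1.00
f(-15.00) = -460.00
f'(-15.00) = 61.00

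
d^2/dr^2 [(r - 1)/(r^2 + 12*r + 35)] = 2*(4*(r - 1)*(r + 6)^2 - (3*r + 11)*(r^2 + 12*r + 35))/(r^2 + 12*r + 35)^3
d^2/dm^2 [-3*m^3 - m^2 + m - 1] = -18*m - 2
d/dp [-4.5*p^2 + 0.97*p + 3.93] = 0.97 - 9.0*p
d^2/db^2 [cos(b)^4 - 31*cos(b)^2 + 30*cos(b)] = -16*sin(b)^4 - 104*sin(b)^2 - 30*cos(b) + 58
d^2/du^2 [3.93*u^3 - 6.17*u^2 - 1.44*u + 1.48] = 23.58*u - 12.34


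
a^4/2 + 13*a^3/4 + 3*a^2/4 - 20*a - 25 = (a/2 + 1)*(a - 5/2)*(a + 2)*(a + 5)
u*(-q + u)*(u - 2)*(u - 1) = -q*u^3 + 3*q*u^2 - 2*q*u + u^4 - 3*u^3 + 2*u^2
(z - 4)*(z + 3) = z^2 - z - 12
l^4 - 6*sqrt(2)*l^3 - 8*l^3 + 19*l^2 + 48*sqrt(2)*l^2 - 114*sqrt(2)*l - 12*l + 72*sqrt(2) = (l - 4)*(l - 3)*(l - 1)*(l - 6*sqrt(2))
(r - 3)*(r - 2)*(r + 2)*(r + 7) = r^4 + 4*r^3 - 25*r^2 - 16*r + 84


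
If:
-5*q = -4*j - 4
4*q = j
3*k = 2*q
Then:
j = -16/11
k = -8/33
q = -4/11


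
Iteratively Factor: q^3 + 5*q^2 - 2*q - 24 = (q + 4)*(q^2 + q - 6) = (q - 2)*(q + 4)*(q + 3)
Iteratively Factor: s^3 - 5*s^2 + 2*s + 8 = (s + 1)*(s^2 - 6*s + 8) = (s - 2)*(s + 1)*(s - 4)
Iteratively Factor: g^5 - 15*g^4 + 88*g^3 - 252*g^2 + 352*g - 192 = (g - 4)*(g^4 - 11*g^3 + 44*g^2 - 76*g + 48) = (g - 4)^2*(g^3 - 7*g^2 + 16*g - 12) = (g - 4)^2*(g - 2)*(g^2 - 5*g + 6) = (g - 4)^2*(g - 2)^2*(g - 3)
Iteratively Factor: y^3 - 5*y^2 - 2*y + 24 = (y - 4)*(y^2 - y - 6) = (y - 4)*(y - 3)*(y + 2)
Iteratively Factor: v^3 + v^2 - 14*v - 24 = (v + 2)*(v^2 - v - 12) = (v - 4)*(v + 2)*(v + 3)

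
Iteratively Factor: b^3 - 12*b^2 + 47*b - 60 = (b - 3)*(b^2 - 9*b + 20) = (b - 4)*(b - 3)*(b - 5)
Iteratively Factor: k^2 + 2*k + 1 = (k + 1)*(k + 1)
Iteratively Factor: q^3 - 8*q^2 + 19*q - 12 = (q - 3)*(q^2 - 5*q + 4) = (q - 4)*(q - 3)*(q - 1)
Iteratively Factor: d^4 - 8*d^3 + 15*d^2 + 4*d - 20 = (d - 2)*(d^3 - 6*d^2 + 3*d + 10) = (d - 2)*(d + 1)*(d^2 - 7*d + 10) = (d - 2)^2*(d + 1)*(d - 5)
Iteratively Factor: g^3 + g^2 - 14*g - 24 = (g + 3)*(g^2 - 2*g - 8) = (g + 2)*(g + 3)*(g - 4)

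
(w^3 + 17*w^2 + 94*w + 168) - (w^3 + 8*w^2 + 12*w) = 9*w^2 + 82*w + 168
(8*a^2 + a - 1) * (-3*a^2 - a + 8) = -24*a^4 - 11*a^3 + 66*a^2 + 9*a - 8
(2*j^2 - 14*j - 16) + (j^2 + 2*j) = 3*j^2 - 12*j - 16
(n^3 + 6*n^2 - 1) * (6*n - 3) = 6*n^4 + 33*n^3 - 18*n^2 - 6*n + 3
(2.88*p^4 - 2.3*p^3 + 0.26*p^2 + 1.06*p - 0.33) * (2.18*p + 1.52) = 6.2784*p^5 - 0.6364*p^4 - 2.9292*p^3 + 2.706*p^2 + 0.8918*p - 0.5016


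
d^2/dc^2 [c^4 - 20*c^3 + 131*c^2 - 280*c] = 12*c^2 - 120*c + 262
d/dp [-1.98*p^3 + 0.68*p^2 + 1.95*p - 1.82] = -5.94*p^2 + 1.36*p + 1.95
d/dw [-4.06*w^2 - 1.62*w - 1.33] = -8.12*w - 1.62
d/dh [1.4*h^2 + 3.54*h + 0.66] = 2.8*h + 3.54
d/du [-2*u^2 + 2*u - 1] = 2 - 4*u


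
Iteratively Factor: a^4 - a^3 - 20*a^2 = (a)*(a^3 - a^2 - 20*a) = a*(a - 5)*(a^2 + 4*a) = a*(a - 5)*(a + 4)*(a)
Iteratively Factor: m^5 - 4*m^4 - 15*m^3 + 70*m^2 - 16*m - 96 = (m + 4)*(m^4 - 8*m^3 + 17*m^2 + 2*m - 24) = (m - 4)*(m + 4)*(m^3 - 4*m^2 + m + 6) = (m - 4)*(m - 3)*(m + 4)*(m^2 - m - 2) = (m - 4)*(m - 3)*(m + 1)*(m + 4)*(m - 2)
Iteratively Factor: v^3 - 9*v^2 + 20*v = (v)*(v^2 - 9*v + 20) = v*(v - 4)*(v - 5)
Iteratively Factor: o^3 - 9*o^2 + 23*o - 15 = (o - 5)*(o^2 - 4*o + 3) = (o - 5)*(o - 3)*(o - 1)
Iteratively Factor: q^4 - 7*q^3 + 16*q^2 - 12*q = (q - 3)*(q^3 - 4*q^2 + 4*q) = q*(q - 3)*(q^2 - 4*q + 4) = q*(q - 3)*(q - 2)*(q - 2)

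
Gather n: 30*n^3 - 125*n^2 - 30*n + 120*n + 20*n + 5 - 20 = 30*n^3 - 125*n^2 + 110*n - 15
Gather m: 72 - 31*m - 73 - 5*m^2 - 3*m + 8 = -5*m^2 - 34*m + 7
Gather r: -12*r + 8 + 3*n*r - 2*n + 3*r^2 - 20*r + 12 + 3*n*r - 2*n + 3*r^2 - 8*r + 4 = -4*n + 6*r^2 + r*(6*n - 40) + 24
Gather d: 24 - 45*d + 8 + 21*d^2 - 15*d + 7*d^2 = 28*d^2 - 60*d + 32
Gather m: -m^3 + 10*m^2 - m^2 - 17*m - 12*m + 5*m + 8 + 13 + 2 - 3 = -m^3 + 9*m^2 - 24*m + 20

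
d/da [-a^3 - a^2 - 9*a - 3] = -3*a^2 - 2*a - 9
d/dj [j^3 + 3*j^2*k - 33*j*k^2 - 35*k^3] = 3*j^2 + 6*j*k - 33*k^2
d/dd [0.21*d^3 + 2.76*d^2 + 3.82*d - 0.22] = 0.63*d^2 + 5.52*d + 3.82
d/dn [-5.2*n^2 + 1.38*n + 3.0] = 1.38 - 10.4*n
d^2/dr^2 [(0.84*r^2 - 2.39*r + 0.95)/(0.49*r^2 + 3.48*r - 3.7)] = (-4.012414*r^3 + 10.50609*r^2 - 16.27878*r - 12.09362)/(0.117649*r^6 + 2.506644*r^5 + 15.137178*r^4 + 4.28875199999999*r^3 - 114.30114*r^2 + 142.9236*r - 50.653)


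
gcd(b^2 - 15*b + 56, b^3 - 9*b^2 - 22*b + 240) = b - 8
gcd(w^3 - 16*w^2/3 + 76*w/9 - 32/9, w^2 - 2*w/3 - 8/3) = w - 2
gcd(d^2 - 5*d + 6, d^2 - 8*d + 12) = d - 2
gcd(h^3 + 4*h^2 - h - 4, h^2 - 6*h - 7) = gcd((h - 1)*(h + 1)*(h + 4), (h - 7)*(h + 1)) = h + 1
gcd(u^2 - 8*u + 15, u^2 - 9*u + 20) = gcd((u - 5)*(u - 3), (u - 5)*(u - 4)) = u - 5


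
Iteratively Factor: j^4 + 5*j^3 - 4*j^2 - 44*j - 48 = (j + 4)*(j^3 + j^2 - 8*j - 12) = (j - 3)*(j + 4)*(j^2 + 4*j + 4) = (j - 3)*(j + 2)*(j + 4)*(j + 2)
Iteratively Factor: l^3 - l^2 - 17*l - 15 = (l - 5)*(l^2 + 4*l + 3) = (l - 5)*(l + 3)*(l + 1)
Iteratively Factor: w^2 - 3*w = (w - 3)*(w)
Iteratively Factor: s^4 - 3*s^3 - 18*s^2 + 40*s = (s - 5)*(s^3 + 2*s^2 - 8*s) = (s - 5)*(s + 4)*(s^2 - 2*s) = s*(s - 5)*(s + 4)*(s - 2)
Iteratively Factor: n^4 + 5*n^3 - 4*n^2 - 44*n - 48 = (n + 4)*(n^3 + n^2 - 8*n - 12) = (n - 3)*(n + 4)*(n^2 + 4*n + 4) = (n - 3)*(n + 2)*(n + 4)*(n + 2)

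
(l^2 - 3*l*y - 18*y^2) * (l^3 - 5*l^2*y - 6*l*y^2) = l^5 - 8*l^4*y - 9*l^3*y^2 + 108*l^2*y^3 + 108*l*y^4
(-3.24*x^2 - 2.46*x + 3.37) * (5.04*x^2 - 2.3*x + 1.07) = -16.3296*x^4 - 4.9464*x^3 + 19.176*x^2 - 10.3832*x + 3.6059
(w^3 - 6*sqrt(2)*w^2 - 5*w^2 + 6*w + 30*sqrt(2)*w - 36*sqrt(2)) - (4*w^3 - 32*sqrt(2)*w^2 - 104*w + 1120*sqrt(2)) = -3*w^3 - 5*w^2 + 26*sqrt(2)*w^2 + 30*sqrt(2)*w + 110*w - 1156*sqrt(2)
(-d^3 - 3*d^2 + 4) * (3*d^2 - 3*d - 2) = -3*d^5 - 6*d^4 + 11*d^3 + 18*d^2 - 12*d - 8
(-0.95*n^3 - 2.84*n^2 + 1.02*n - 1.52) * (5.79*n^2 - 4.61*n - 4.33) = -5.5005*n^5 - 12.0641*n^4 + 23.1117*n^3 - 1.2058*n^2 + 2.5906*n + 6.5816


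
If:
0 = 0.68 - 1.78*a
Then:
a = 0.38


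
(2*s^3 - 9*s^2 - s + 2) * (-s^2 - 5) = -2*s^5 + 9*s^4 - 9*s^3 + 43*s^2 + 5*s - 10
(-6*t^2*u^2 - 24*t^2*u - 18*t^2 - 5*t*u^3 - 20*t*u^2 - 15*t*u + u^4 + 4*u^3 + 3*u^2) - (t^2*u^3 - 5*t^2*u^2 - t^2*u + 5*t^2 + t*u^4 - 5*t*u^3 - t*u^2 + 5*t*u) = -t^2*u^3 - t^2*u^2 - 23*t^2*u - 23*t^2 - t*u^4 - 19*t*u^2 - 20*t*u + u^4 + 4*u^3 + 3*u^2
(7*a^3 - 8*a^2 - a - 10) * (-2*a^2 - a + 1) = -14*a^5 + 9*a^4 + 17*a^3 + 13*a^2 + 9*a - 10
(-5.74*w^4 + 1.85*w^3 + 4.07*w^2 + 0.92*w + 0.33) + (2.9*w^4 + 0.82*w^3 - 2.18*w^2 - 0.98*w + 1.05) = -2.84*w^4 + 2.67*w^3 + 1.89*w^2 - 0.0599999999999999*w + 1.38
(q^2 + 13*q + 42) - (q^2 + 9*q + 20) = 4*q + 22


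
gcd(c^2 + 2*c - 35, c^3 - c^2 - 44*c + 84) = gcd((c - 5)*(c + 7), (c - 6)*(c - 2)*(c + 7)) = c + 7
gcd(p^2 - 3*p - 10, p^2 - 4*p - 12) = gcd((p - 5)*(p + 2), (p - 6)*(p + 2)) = p + 2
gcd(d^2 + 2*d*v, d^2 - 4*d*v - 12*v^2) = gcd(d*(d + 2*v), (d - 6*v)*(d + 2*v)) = d + 2*v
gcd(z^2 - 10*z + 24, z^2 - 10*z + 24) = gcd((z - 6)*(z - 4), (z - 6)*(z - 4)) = z^2 - 10*z + 24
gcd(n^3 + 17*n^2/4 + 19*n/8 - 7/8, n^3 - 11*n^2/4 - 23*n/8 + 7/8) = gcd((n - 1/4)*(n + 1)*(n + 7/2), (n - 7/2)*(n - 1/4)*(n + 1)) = n^2 + 3*n/4 - 1/4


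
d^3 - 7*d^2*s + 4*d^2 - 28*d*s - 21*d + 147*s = (d - 3)*(d + 7)*(d - 7*s)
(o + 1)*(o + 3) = o^2 + 4*o + 3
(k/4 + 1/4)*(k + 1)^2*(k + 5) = k^4/4 + 2*k^3 + 9*k^2/2 + 4*k + 5/4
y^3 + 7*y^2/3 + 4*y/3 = y*(y + 1)*(y + 4/3)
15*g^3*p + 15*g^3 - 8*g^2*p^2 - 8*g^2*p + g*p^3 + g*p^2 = (-5*g + p)*(-3*g + p)*(g*p + g)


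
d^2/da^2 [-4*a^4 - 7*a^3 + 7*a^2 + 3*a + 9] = -48*a^2 - 42*a + 14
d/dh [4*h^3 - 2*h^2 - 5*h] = 12*h^2 - 4*h - 5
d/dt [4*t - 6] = 4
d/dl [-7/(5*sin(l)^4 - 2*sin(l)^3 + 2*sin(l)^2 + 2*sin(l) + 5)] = 14*(10*sin(l)^3 - 3*sin(l)^2 + 2*sin(l) + 1)*cos(l)/(5*sin(l)^4 - 2*sin(l)^3 + 2*sin(l)^2 + 2*sin(l) + 5)^2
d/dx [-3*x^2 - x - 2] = -6*x - 1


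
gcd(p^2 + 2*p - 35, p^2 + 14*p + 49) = p + 7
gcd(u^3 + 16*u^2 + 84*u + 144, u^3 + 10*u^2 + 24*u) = u^2 + 10*u + 24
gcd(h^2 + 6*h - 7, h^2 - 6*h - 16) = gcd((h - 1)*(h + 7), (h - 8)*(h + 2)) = 1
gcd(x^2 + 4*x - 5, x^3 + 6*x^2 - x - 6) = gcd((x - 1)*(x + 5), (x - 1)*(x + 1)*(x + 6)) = x - 1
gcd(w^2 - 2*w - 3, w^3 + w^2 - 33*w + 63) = w - 3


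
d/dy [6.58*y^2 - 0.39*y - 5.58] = 13.16*y - 0.39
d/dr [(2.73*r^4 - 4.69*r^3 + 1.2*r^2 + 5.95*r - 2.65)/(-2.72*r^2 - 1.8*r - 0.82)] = (-14.8512*r^5 - 1.9852*r^4 + 7.9296*r^3 + 25.5614*r^2 - 16.384*r - 9.649)/(7.3984*r^4 + 9.792*r^3 + 7.7008*r^2 + 2.952*r + 0.6724)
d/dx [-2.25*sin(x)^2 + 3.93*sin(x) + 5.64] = (3.93 - 4.5*sin(x))*cos(x)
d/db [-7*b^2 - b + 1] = -14*b - 1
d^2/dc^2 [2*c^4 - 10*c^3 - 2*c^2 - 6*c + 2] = 24*c^2 - 60*c - 4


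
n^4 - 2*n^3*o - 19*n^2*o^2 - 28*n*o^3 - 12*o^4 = (n - 6*o)*(n + o)^2*(n + 2*o)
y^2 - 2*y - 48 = (y - 8)*(y + 6)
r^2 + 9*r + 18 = (r + 3)*(r + 6)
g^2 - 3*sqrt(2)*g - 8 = (g - 4*sqrt(2))*(g + sqrt(2))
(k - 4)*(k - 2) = k^2 - 6*k + 8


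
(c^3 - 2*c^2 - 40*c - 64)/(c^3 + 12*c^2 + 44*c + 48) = (c - 8)/(c + 6)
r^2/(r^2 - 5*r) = r/(r - 5)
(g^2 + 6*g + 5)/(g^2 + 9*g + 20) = (g + 1)/(g + 4)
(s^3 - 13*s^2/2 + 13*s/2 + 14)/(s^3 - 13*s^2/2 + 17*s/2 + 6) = (2*s^2 - 5*s - 7)/(2*s^2 - 5*s - 3)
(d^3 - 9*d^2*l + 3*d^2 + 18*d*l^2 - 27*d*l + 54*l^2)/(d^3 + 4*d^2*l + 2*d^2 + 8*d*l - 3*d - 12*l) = (d^2 - 9*d*l + 18*l^2)/(d^2 + 4*d*l - d - 4*l)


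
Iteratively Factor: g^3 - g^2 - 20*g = (g + 4)*(g^2 - 5*g) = g*(g + 4)*(g - 5)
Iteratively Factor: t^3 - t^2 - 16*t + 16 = (t - 1)*(t^2 - 16) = (t - 1)*(t + 4)*(t - 4)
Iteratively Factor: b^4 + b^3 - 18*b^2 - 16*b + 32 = (b - 1)*(b^3 + 2*b^2 - 16*b - 32) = (b - 4)*(b - 1)*(b^2 + 6*b + 8) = (b - 4)*(b - 1)*(b + 4)*(b + 2)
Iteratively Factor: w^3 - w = (w + 1)*(w^2 - w) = (w - 1)*(w + 1)*(w)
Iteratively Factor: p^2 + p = (p)*(p + 1)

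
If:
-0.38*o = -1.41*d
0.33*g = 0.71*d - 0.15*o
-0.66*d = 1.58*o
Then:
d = 0.00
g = 0.00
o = 0.00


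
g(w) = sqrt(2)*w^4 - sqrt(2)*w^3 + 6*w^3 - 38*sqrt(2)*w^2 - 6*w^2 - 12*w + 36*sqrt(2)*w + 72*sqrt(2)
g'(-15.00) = -14165.36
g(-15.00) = 42194.15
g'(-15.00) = -14165.36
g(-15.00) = 42194.15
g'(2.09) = -99.07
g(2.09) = -8.95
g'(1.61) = -94.18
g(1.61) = 38.26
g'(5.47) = 722.83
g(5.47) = 543.82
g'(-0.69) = 126.04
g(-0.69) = 45.35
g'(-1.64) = 246.91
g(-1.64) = -132.67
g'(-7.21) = -504.69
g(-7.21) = -1181.35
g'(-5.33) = 210.02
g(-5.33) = -1355.74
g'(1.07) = -66.25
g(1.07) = 82.53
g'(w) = 4*sqrt(2)*w^3 - 3*sqrt(2)*w^2 + 18*w^2 - 76*sqrt(2)*w - 12*w - 12 + 36*sqrt(2)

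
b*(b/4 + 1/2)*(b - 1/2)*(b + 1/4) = b^4/4 + 7*b^3/16 - 5*b^2/32 - b/16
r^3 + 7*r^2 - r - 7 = (r - 1)*(r + 1)*(r + 7)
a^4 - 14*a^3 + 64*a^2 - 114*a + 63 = (a - 7)*(a - 3)^2*(a - 1)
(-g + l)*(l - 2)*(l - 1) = -g*l^2 + 3*g*l - 2*g + l^3 - 3*l^2 + 2*l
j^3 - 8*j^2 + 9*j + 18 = (j - 6)*(j - 3)*(j + 1)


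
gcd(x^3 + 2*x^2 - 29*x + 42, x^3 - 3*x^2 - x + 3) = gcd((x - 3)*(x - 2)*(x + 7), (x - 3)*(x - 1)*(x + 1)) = x - 3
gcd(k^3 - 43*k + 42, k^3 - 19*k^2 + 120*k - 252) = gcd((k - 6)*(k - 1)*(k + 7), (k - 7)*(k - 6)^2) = k - 6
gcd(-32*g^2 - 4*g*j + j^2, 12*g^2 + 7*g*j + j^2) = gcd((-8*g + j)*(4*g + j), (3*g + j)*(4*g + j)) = 4*g + j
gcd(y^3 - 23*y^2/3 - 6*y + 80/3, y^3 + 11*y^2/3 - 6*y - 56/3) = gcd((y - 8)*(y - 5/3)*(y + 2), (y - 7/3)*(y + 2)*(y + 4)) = y + 2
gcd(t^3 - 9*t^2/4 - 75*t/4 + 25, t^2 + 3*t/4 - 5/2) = t - 5/4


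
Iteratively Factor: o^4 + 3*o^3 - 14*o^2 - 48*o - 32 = (o + 1)*(o^3 + 2*o^2 - 16*o - 32) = (o + 1)*(o + 2)*(o^2 - 16) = (o + 1)*(o + 2)*(o + 4)*(o - 4)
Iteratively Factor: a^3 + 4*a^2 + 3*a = (a + 3)*(a^2 + a) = a*(a + 3)*(a + 1)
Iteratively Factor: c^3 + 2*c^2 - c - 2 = (c + 1)*(c^2 + c - 2) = (c + 1)*(c + 2)*(c - 1)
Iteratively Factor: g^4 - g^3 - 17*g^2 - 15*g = (g + 3)*(g^3 - 4*g^2 - 5*g) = g*(g + 3)*(g^2 - 4*g - 5) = g*(g - 5)*(g + 3)*(g + 1)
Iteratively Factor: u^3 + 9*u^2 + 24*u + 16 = (u + 4)*(u^2 + 5*u + 4) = (u + 4)^2*(u + 1)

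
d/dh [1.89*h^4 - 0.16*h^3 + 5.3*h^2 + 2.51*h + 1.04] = 7.56*h^3 - 0.48*h^2 + 10.6*h + 2.51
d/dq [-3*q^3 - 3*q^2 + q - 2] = -9*q^2 - 6*q + 1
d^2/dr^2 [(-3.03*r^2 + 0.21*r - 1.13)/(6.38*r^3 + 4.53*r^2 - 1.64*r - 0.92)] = (-246.668664*r^6 + 51.287544*r^5 - 705.756876*r^4 - 803.533374*r^3 - 129.166782*r^2 + 15.825264*r - 21.260152)/(259.694072*r^9 + 553.172796*r^8 + 192.504378*r^7 - 303.774243*r^6 - 209.019612*r^5 + 37.670844*r^4 + 52.798336*r^3 + 4.07928*r^2 - 4.164288*r - 0.778688)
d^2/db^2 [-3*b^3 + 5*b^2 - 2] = 10 - 18*b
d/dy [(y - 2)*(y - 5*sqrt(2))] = 2*y - 5*sqrt(2) - 2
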